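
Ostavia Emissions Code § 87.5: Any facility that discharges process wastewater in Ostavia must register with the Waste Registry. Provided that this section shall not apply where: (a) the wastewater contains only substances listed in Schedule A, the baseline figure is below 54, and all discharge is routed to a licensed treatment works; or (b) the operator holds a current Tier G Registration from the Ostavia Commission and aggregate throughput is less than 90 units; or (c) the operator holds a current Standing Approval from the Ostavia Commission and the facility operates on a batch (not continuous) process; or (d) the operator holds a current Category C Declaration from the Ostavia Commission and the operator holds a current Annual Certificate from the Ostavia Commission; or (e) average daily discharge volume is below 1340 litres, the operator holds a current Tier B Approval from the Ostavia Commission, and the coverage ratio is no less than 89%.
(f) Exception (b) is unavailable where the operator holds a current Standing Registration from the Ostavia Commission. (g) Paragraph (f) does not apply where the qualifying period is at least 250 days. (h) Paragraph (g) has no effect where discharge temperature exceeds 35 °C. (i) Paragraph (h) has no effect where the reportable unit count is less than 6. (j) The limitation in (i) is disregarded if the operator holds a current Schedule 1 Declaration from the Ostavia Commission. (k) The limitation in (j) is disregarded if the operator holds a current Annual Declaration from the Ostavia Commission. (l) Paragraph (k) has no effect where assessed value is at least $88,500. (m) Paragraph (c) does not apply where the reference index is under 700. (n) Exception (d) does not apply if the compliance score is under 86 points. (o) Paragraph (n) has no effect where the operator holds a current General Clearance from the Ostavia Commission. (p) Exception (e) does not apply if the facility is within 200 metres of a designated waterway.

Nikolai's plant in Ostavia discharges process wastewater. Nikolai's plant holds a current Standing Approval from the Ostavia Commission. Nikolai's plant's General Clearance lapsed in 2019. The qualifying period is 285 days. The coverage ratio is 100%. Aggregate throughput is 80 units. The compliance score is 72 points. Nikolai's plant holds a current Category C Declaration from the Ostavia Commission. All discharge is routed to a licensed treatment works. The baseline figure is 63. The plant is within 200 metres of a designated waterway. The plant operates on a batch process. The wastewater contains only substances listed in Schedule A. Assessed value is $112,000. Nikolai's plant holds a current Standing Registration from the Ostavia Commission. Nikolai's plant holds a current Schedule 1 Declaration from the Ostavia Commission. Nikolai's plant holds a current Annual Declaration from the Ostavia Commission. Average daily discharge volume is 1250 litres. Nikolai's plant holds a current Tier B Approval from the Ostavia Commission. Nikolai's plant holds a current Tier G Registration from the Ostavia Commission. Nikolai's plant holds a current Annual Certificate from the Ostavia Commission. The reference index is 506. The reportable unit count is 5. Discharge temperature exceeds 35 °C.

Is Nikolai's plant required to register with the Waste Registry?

Exception (a) fails — the baseline figure is 63, not below 54.
Exception (b) is satisfied on its face — a current Tier G Registration is held; aggregate throughput is 80 units, less than the 90 units limit. Turning to paragraphs (f)–(l): (f) is triggered — a current Standing Registration is held. (g) is triggered (the qualifying period is 285 days, meeting the 250 days threshold), but yields to (h): (h) applies — discharge temperature exceeds 35 °C. (i) operates (the reportable unit count is 5, less than the 6 limit), but yields to (j): (j) operates against (i): a current Schedule 1 Declaration is held. (k) applies (a current Annual Declaration is held), but is set aside by (l): (l) is triggered — assessed value is $112,000, meeting the $88,500 threshold. (b) is therefore removed.
All of (c)'s requirements are met (a current Standing Approval is held; the facility operates on a batch process). But applying paragraph (m): (m) is engaged — the reference index is 506, under the 700 limit. Exception (c) does not apply.
Exception (d) is satisfied on its face — a current Category C Declaration is held; a current Annual Certificate is held. However, paragraphs (n)–(o) must be considered: (n) operates against (d): the compliance score is 72 points, under the 86 points limit. (o), which would lift (n), is inapplicable — no current General Clearance is held. (d) is therefore removed.
Exception (e): average daily discharge volume is 1250 litres, below the 1340 litres limit; a current Tier B Approval is held; the coverage ratio is 100%, meeting the 89% threshold — every condition holds. However, paragraph (p) must be considered: (p) operates against (e): the plant is within 200 m of a designated waterway. So (e) is unavailable.
No exception displaces § 87.5.

Yes — Nikolai's plant must register with the Waste Registry.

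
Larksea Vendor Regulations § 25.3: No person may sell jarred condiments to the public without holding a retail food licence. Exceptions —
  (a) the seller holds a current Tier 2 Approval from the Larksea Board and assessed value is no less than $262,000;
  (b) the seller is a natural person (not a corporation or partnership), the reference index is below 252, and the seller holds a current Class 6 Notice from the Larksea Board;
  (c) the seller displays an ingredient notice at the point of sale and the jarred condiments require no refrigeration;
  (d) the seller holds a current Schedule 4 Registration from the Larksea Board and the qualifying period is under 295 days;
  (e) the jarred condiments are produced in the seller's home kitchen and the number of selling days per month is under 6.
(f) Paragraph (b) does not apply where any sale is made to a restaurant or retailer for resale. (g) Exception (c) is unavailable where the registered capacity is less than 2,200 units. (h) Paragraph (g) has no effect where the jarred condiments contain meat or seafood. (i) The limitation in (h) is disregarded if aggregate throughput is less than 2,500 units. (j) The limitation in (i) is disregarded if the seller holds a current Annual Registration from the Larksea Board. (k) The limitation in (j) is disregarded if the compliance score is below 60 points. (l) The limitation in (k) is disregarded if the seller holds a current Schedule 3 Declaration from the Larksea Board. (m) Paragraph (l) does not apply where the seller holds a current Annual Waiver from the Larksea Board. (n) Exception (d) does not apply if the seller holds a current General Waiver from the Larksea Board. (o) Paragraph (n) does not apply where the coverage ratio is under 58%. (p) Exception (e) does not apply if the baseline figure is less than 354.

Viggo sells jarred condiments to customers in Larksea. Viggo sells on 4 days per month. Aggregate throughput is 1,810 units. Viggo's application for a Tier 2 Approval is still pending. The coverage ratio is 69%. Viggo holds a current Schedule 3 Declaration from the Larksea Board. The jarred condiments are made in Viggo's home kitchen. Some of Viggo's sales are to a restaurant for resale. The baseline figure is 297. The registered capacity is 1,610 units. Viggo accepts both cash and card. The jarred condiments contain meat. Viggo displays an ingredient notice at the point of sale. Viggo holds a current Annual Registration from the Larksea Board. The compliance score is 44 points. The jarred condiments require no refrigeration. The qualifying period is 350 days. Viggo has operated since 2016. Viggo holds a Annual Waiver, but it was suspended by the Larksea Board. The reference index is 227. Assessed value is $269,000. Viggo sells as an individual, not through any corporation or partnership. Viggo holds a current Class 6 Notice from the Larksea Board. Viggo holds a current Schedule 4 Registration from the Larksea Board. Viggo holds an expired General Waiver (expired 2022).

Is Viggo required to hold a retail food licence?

Exception (a) requires that the seller holds a current Tier 2 Approval from the Larksea Board; but no current Tier 2 Approval is held, so (a) is unavailable.
Exception (b)'s conditions are all satisfied: the seller is a natural person; the reference index is 227, below the 252 limit; a current Class 6 Notice is held. Turning to paragraph (f): (f) operates — some sales are to a restaurant for resale. So (b) is unavailable.
Exception (c) is satisfied on its face — an ingredient notice is displayed; the jarred condiments are shelf-stable. Under paragraphs (g)–(m): (g) applies (the registered capacity is 1,610 units, less than the 2,200 units limit), but is set aside by (h): (h) operates against (g): the jarred condiments contain meat. (i) is triggered (aggregate throughput is 1,810 units, less than the 2,500 units limit), but yields to (j): (j) operates — a current Annual Registration is held. (k) is engaged (the compliance score is 44 points, below the 60 points limit), but is overridden by (l): (l) operates against (k): a current Schedule 3 Declaration is held. (m) is not engaged (there is no Annual Waiver in force), so (l) stands. So (c) applies.
Exception (d) does not apply: the qualifying period is 350 days, not under 295 days.
Exception (e)'s conditions are all satisfied: the jarred condiments are home-kitchen produced; the number of selling days per month is 4, under the 6 limit. But: (p) operates against (e): the baseline figure is 297, less than the 354 limit. So (e) is unavailable.

No — exception (c) applies; Viggo is not required to hold a retail food licence.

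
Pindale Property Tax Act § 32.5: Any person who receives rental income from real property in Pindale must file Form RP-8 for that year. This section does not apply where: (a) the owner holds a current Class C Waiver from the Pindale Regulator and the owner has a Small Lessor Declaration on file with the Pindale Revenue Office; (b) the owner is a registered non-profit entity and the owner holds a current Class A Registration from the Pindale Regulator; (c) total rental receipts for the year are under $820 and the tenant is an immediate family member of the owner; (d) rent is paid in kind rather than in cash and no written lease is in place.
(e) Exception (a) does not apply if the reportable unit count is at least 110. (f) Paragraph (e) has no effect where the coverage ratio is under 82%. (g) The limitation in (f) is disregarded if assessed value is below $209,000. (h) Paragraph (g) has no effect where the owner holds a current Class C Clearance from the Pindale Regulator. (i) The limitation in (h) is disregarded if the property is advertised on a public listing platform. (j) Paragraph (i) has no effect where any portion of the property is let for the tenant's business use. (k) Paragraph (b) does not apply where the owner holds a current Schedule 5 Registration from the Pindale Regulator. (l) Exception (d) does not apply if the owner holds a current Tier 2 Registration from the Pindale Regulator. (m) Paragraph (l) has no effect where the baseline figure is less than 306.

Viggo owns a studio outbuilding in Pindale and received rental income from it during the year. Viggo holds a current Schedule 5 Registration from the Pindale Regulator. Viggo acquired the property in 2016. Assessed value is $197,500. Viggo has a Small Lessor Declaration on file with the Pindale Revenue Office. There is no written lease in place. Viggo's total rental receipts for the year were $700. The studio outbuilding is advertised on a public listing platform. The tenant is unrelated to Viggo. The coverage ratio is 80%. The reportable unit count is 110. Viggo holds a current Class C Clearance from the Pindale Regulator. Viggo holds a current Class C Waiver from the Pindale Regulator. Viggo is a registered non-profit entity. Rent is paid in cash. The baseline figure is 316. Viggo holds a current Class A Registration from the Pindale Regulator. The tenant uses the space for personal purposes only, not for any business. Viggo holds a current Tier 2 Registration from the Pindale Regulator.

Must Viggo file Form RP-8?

Exception (a)'s conditions are all satisfied: a current Class C Waiver is held; a Small Lessor Declaration is on file. But: (e) operates against (a): the reportable unit count is 110, meeting the 110 threshold. (f) operates (the coverage ratio is 80%, under the 82% limit), but is overridden by (g): (g) operates — assessed value is $197,500, below the $209,000 limit. (h) is triggered (a current Class C Clearance is held), but is displaced by (i): (i) operates against (h): the property is publicly advertised. (j) is inapplicable (the space is used for personal purposes only), so (i) stands. (a) is therefore removed.
All of (b)'s requirements are met (Viggo is a registered non-profit; a current Class A Registration is held). However, paragraph (k) must be considered: (k) operates against (b): a current Schedule 5 Registration is held. (b) is therefore removed.
Exception (c) requires that the tenant is an immediate family member of the owner; but the tenant is unrelated to the owner, so (c) is unavailable.
Exception (d) requires that rent is paid in kind rather than in cash; but rent is paid in cash, so (d) is unavailable.
No exception applies. The general rule governs.

Yes — Viggo must file Form RP-8.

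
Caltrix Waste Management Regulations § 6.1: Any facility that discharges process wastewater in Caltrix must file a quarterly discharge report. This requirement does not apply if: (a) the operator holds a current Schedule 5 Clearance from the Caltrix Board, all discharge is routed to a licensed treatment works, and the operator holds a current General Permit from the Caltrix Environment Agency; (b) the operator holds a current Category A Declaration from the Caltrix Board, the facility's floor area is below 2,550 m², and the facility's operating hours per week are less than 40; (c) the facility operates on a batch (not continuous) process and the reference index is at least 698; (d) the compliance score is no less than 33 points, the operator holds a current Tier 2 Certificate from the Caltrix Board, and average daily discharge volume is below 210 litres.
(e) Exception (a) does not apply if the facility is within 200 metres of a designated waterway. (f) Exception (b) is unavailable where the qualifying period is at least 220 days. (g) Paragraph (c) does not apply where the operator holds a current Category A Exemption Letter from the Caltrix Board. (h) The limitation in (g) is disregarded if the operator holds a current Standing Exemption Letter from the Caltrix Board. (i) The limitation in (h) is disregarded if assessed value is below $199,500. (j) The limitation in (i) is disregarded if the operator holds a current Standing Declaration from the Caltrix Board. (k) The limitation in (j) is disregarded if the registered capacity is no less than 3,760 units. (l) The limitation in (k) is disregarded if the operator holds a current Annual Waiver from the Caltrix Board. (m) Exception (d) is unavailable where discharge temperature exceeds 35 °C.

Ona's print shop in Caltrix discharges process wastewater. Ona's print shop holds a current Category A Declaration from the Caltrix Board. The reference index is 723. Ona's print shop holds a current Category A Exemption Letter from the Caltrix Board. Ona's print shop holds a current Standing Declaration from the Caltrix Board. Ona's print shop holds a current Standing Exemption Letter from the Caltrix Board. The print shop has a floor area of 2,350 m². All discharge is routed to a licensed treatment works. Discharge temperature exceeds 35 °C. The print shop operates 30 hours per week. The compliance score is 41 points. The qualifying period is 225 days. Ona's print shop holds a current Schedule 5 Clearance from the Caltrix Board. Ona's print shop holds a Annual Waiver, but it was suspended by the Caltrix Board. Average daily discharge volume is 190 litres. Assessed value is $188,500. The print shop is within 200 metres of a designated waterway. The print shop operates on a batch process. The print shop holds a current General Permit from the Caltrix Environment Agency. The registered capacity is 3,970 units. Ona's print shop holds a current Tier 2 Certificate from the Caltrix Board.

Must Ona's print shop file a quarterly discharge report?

Exception (a) is satisfied on its face — a current Schedule 5 Clearance is held; discharge is routed to a licensed treatment works; a current General Permit is held. But applying paragraph (e): (e) operates against (a): the print shop is within 200 m of a designated waterway. (a) is therefore removed.
All of (b)'s requirements are met (a current Category A Declaration is held; the facility's floor area is 2,350 m², below the 2,550 m² limit; the facility's operating hours per week are 30, less than the 40 limit). But: (f) operates — the qualifying period is 225 days, meeting the 220 days threshold. (b) is therefore removed.
All of (c)'s requirements are met (the facility operates on a batch process; the reference index is 723, meeting the 698 threshold). However, paragraphs (g)–(l) must be considered: (g) is engaged — a current Category A Exemption Letter is held. (h) is triggered (a current Standing Exemption Letter is held), but is set aside by (i): (i) operates against (h): assessed value is $188,500, below the $199,500 limit. (j) would limit (i) — a current Standing Declaration is held — but (k) sets (j) aside: (k) operates against (j): the registered capacity is 3,970 units, meeting the 3,760 units threshold. (l), which would lift (k), is inapplicable — no current Annual Waiver is held. So (c) is unavailable.
All of (d)'s requirements are met (the compliance score is 41 points, meeting the 33 points threshold; a current Tier 2 Certificate is held; average daily discharge volume is 190 litres, below the 210 litres limit). Turning to paragraph (m): (m) operates against (d): discharge temperature exceeds 35 °C. Exception (d) does not apply.
No exception is made out. Ona's print shop falls within the general rule.

Yes — Ona's print shop must file a quarterly discharge report.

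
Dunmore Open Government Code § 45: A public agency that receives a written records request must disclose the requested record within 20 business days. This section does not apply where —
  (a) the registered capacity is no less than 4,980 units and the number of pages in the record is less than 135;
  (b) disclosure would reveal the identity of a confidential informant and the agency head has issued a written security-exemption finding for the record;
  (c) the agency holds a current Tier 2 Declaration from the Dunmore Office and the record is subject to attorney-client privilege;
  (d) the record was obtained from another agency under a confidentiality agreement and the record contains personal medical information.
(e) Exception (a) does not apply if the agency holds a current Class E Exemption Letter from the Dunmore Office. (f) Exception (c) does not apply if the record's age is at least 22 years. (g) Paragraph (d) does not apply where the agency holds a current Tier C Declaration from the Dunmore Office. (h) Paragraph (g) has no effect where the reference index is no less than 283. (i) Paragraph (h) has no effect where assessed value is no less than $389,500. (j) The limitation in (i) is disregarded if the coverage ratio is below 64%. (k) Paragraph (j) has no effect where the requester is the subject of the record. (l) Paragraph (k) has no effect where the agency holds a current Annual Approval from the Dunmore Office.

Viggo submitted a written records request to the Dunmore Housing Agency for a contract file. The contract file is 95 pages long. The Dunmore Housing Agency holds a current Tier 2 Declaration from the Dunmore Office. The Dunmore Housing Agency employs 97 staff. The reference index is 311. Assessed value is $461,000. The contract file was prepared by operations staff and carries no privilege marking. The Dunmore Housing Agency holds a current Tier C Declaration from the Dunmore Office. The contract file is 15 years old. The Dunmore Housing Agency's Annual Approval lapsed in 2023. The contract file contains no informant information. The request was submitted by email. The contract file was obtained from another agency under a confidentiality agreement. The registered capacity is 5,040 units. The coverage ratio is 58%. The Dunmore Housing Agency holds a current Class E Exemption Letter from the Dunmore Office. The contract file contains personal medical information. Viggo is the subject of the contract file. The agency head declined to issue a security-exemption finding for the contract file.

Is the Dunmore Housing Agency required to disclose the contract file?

All of (a)'s requirements are met (the registered capacity is 5,040 units, meeting the 4,980 units threshold; the number of pages in the record is 95, less than the 135 limit). Turning to paragraph (e): (e) operates — a current Class E Exemption Letter is held. (a) is therefore removed.
Exception (b) does not apply: the contract file contains no informant information.
Exception (c) requires that the record is subject to attorney-client privilege; but the contract file carries no privilege marking, so (c) is unavailable.
All of (d)'s requirements are met (the contract file was obtained under a confidentiality agreement; the contract file contains personal medical information). However, paragraphs (g)–(l) must be considered: (g) applies — a current Tier C Declaration is held. (h) would limit (g) — the reference index is 311, meeting the 283 threshold — but (i) sets (h) aside: (i) applies — assessed value is $461,000, meeting the $389,500 threshold. (j) is engaged (the coverage ratio is 58%, below the 64% limit), but yields to (k): (k) operates against (j): Viggo is the subject of the contract file. (l), which would lift (k), is not triggered — there is no Annual Approval in force. Exception (d) does not apply.
No exception is made out. the Dunmore Housing Agency falls within the general rule.

Yes — the Dunmore Housing Agency must disclose the contract file.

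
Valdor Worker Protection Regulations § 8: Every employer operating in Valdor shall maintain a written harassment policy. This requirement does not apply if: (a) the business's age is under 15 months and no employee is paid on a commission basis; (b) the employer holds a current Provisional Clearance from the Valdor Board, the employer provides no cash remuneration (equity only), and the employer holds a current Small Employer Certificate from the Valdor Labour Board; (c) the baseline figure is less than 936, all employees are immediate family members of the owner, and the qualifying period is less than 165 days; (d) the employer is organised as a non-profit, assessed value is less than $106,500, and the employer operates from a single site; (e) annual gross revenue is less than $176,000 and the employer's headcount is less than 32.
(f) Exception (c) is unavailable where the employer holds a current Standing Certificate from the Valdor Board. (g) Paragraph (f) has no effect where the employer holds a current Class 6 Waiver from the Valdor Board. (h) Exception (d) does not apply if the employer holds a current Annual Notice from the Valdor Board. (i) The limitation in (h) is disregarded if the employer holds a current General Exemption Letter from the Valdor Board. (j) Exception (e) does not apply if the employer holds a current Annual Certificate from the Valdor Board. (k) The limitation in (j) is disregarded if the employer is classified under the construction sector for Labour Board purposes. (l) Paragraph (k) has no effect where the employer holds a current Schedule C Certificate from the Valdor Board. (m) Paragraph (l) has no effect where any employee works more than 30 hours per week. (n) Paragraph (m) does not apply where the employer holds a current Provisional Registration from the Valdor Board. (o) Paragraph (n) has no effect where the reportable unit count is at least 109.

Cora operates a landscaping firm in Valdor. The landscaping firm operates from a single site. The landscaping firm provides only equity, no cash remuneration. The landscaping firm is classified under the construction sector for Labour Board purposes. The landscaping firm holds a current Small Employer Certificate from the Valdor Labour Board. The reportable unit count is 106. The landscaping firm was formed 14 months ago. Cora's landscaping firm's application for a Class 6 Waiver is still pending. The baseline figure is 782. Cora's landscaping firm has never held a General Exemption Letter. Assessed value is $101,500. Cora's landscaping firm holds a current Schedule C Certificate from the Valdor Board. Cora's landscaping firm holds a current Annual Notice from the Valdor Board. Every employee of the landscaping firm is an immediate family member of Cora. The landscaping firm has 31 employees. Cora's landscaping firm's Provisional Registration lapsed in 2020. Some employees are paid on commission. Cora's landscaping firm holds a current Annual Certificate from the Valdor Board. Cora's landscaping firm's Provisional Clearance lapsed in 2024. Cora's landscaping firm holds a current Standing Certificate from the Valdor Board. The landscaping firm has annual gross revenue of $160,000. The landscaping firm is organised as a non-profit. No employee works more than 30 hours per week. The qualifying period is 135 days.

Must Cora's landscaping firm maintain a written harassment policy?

Exception (a) requires that no employee is paid on a commission basis; but some employees are paid on commission, so (a) is unavailable.
Exception (b) fails — the Provisional Clearance is not current.
Exception (c)'s conditions are all satisfied: the baseline figure is 782, less than the 936 limit; every employee is an immediate family member; the qualifying period is 135 days, less than the 165 days limit. But: (f) operates — a current Standing Certificate is held. (g) is not triggered (there is no Class 6 Waiver in force), so (f) stands. Exception (c) does not apply.
Exception (d) is satisfied on its face — the employer is a non-profit; assessed value is $101,500, less than the $106,500 limit; the employer operates from a single site. But applying paragraphs (h)–(i): (h) operates against (d): a current Annual Notice is held. (i), which would lift (h), does not operate here — the General Exemption Letter is not current. (d) is therefore removed.
Exception (e) is satisfied on its face — annual gross revenue is $160,000, less than the $176,000 limit; the employer's headcount is 31, less than the 32 limit. Turning to paragraphs (j)–(o): (j) operates against (e): a current Annual Certificate is held. (k) would limit (j) — the landscaping firm is classified under the construction sector — but (l) sets (k) aside: (l) applies — a current Schedule C Certificate is held. (m), which would lift (l), is inapplicable — no employee exceeds 30 hours/week. Exception (e) does not apply.
No exception is made out. Cora's landscaping firm falls within the general rule.

Yes — Cora's landscaping firm must maintain a written harassment policy.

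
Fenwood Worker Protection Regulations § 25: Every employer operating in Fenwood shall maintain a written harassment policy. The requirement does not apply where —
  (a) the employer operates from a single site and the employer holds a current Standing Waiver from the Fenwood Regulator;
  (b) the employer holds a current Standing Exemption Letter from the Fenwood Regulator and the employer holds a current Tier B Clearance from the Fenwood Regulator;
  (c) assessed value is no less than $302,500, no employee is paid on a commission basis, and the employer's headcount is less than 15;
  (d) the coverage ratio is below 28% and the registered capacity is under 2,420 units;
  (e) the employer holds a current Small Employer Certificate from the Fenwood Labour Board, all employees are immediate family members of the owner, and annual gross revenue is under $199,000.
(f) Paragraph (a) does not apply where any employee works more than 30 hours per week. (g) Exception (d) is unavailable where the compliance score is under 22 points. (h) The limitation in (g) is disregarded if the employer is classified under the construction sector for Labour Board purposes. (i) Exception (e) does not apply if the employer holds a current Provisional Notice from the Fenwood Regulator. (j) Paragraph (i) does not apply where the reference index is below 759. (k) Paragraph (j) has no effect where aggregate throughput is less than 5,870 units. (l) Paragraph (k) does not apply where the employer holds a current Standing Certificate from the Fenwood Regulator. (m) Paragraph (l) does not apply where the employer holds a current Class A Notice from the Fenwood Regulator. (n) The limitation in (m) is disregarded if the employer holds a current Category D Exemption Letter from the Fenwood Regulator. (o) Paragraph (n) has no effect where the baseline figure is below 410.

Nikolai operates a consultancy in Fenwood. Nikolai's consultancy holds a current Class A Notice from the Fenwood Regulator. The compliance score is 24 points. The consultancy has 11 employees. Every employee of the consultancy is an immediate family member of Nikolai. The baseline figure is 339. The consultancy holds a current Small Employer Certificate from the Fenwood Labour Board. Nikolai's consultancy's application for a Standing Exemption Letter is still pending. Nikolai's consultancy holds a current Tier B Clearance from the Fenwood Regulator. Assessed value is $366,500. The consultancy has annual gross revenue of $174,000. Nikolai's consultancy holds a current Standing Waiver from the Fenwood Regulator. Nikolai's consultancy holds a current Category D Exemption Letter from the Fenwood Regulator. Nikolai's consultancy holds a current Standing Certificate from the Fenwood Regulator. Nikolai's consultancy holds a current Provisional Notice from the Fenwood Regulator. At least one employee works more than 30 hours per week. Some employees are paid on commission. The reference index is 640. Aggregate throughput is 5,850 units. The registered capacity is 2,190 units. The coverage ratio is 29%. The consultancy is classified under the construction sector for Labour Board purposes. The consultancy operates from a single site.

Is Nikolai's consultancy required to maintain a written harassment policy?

Yes — Nikolai's consultancy must maintain a written harassment policy.

Exception (a) is satisfied on its face — the employer operates from a single site; a current Standing Waiver is held. But applying paragraph (f): (f) operates — at least one employee exceeds 30 hours/week. So (a) is unavailable.
Exception (b) fails — no current Standing Exemption Letter is held.
Exception (c) does not apply: some employees are paid on commission.
Exception (d) does not apply: the coverage ratio is 29%, not below 28%.
Exception (e)'s conditions are all satisfied: a current Small Employer Certificate is held; every employee is an immediate family member; annual gross revenue is $174,000, under the $199,000 limit. But: (i) operates against (e): a current Provisional Notice is held. (j) operates (the reference index is 640, below the 759 limit), but is overridden by (k): (k) operates against (j): aggregate throughput is 5,850 units, less than the 5,870 units limit. (l) applies (a current Standing Certificate is held), but is itself disapplied by (m): (m) operates against (l): a current Class A Notice is held. (n) is engaged (a current Category D Exemption Letter is held), but yields to (o): (o) is engaged — the baseline figure is 339, below the 410 limit. Exception (e) does not apply.
None of the exceptions is available; § 25 applies in full.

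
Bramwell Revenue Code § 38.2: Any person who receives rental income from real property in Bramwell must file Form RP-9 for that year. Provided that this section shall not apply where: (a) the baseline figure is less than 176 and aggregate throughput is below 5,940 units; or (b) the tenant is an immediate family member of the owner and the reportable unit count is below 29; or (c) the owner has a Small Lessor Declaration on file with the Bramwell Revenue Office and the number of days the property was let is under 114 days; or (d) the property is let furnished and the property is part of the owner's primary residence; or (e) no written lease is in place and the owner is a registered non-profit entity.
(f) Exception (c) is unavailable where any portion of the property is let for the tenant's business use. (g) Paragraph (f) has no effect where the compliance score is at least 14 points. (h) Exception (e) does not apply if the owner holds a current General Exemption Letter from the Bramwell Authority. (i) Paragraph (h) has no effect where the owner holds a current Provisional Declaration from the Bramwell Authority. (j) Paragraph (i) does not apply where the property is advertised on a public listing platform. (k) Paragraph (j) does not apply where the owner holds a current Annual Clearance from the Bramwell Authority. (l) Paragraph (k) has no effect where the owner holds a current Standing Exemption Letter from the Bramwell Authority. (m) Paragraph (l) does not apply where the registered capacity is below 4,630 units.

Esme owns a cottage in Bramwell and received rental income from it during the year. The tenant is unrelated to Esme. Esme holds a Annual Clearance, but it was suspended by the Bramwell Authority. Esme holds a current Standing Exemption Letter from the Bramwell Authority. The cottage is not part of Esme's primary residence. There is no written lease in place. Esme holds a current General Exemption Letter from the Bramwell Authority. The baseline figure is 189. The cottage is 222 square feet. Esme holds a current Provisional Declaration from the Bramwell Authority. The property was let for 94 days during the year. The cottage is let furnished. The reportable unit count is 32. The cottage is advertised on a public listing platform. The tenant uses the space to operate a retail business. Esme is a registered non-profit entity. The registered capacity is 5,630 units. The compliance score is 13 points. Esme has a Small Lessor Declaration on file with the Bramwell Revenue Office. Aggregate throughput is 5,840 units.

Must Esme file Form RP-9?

Exception (a) fails — the baseline figure is 189, not less than 176.
Exception (b) requires that the tenant is an immediate family member of the owner; but the tenant is unrelated to the owner, so (b) is unavailable.
Exception (c): a Small Lessor Declaration is on file; the number of days the property was let is 94 days, under the 114 days limit — every condition holds. Turning to paragraphs (f)–(g): (f) is triggered — the space is let for business use. (g) is not engaged (the compliance score is 13 points, short of 14 points), so (f) stands. Exception (c) does not apply.
Exception (d) fails — the cottage is not part of the primary residence.
Exception (e)'s conditions are all satisfied: there is no written lease; Esme is a registered non-profit. But: (h) operates — a current General Exemption Letter is held. (i) is triggered (a current Provisional Declaration is held), but is set aside by (j): (j) is triggered — the property is publicly advertised. (k), which would lift (j), is inapplicable — there is no Annual Clearance in force. Exception (e) does not apply.
None of the exceptions is available; § 38.2 applies in full.

Yes — Esme must file Form RP-9.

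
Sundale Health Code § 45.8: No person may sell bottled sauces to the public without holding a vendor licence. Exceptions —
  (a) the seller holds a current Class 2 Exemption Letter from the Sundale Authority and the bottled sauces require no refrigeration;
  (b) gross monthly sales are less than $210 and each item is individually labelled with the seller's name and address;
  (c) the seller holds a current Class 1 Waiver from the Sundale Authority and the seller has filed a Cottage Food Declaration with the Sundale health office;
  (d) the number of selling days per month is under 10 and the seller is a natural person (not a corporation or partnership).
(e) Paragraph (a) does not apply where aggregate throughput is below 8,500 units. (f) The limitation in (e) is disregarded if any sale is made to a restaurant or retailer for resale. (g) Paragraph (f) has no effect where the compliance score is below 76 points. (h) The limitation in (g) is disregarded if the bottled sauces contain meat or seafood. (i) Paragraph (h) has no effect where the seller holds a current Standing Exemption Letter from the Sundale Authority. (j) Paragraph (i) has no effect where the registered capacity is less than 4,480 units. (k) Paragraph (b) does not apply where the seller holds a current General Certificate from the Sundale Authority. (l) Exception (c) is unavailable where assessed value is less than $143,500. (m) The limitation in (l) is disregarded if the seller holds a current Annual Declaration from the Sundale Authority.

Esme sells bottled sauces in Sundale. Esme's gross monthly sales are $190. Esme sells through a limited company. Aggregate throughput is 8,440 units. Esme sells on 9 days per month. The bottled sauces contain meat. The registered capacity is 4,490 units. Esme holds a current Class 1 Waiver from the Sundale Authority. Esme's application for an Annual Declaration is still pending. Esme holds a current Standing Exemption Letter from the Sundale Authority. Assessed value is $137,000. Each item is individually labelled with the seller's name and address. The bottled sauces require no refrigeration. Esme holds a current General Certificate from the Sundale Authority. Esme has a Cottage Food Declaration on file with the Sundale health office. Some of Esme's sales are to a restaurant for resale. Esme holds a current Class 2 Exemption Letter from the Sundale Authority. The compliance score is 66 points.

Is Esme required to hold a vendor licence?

Exception (a) is satisfied on its face — a current Class 2 Exemption Letter is held; the bottled sauces are shelf-stable. However, paragraphs (e)–(j) must be considered: (e) operates against (a): aggregate throughput is 8,440 units, below the 8,500 units limit. (f) would limit (e) — some sales are to a restaurant for resale — but (g) sets (f) aside: (g) operates against (f): the compliance score is 66 points, below the 76 points limit. (h) is triggered (the bottled sauces contain meat), but is set aside by (i): (i) operates against (h): a current Standing Exemption Letter is held. (j), which would lift (i), is inapplicable — the registered capacity is 4,490 units, not less than 4,480 units. Exception (a) does not apply.
All of (b)'s requirements are met (gross monthly sales are $190, less than the $210 limit; items are individually labelled). But applying paragraph (k): (k) is engaged — a current General Certificate is held. So (b) is unavailable.
All of (c)'s requirements are met (a current Class 1 Waiver is held; a Cottage Food Declaration is on file). However, paragraphs (l)–(m) must be considered: (l) operates — assessed value is $137,000, less than the $143,500 limit. (m) is inapplicable (the Annual Declaration is not current), so (l) stands. Exception (c) does not apply.
Exception (d) does not apply: the seller operates through a limited company.
No exception is made out. Esme falls within the general rule.

Yes — Esme must hold a vendor licence.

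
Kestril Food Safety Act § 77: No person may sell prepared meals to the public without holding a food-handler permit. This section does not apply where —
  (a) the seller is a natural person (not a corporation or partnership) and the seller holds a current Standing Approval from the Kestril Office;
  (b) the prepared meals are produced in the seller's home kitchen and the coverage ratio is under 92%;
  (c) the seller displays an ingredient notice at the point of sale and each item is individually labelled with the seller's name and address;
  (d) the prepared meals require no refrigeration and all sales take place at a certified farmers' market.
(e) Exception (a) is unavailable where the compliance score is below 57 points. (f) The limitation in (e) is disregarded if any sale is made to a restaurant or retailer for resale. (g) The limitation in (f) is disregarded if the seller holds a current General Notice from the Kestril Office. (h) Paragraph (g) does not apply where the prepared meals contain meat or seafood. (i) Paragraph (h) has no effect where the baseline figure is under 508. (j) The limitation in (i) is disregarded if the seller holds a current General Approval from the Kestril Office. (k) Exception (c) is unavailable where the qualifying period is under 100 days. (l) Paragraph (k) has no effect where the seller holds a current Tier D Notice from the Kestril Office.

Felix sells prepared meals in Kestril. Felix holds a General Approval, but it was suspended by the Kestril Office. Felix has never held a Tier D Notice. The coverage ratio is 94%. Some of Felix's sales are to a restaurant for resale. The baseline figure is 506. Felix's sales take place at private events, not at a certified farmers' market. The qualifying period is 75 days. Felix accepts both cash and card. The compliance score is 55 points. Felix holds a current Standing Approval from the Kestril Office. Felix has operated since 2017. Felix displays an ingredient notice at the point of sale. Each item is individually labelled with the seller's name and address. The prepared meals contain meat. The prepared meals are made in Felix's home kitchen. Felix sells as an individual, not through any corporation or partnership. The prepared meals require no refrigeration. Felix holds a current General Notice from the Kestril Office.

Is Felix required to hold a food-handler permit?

Yes — Felix must hold a food-handler permit.

Exception (a) is satisfied on its face — the seller is a natural person; a current Standing Approval is held. But: (e) operates — the compliance score is 55 points, below the 57 points limit. (f) would limit (e) — some sales are to a restaurant for resale — but (g) sets (f) aside: (g) is triggered — a current General Notice is held. (h) applies (the prepared meals contain meat), but is displaced by (i): (i) operates against (h): the baseline figure is 506, under the 508 limit. (j) is not triggered (no current General Approval is held), so (i) stands. (a) is therefore removed.
Exception (b) fails — the coverage ratio is 94%, not under 92%.
Exception (c) is satisfied on its face — an ingredient notice is displayed; items are individually labelled. But: (k) applies — the qualifying period is 75 days, under the 100 days limit. (l), which would lift (k), is inapplicable — there is no Tier D Notice in force. Exception (c) does not apply.
Exception (d) fails — sales are at private events, not a certified farmers' market.
No exception is made out. Felix falls within the general rule.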